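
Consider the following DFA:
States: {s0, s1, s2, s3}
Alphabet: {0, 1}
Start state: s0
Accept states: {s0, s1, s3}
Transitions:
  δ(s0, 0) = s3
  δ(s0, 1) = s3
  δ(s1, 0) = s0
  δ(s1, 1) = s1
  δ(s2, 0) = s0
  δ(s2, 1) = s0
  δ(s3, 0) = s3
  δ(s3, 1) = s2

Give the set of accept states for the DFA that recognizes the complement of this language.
Complement accept states = All states \ Original accept states
= {s0, s1, s2, s3} \ {s0, s1, s3}
{s2}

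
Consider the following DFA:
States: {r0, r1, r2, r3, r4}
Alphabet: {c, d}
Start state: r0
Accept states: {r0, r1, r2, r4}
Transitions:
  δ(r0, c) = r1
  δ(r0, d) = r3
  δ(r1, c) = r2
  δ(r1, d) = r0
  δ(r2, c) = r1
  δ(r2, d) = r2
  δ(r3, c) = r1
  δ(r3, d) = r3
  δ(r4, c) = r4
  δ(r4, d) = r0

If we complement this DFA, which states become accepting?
Complement accept states = All states \ Original accept states
= {r0, r1, r2, r3, r4} \ {r0, r1, r2, r4}
{r3}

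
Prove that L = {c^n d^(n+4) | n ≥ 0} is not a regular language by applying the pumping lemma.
Assume L is regular with pumping length p. Idea: pumping the c-block breaks the fixed offset of 4.
Choose s = c^p d^(p+4) ∈ L. By the pumping lemma, s = xyz with |xy| ≤ p, |y| > 0, so y = c^k with k ≥ 1. Then xy²z = c^(p+k) d^(p+4). For this to be in L we would need p+4 = (p+k)+4, i.e. k = 0, contradicting k ≥ 1. So xy²z ∉ L.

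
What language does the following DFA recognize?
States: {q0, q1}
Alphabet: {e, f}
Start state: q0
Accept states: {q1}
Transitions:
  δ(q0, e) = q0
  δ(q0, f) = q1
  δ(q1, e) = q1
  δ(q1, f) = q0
Testing a few strings:
  'fff' → accept
  'ee' → reject
  'e' → reject
  'fef' → reject
State roles: q0=even number of f's so far; q1=odd number of f's so far
All strings over {e,f} with an odd number of f's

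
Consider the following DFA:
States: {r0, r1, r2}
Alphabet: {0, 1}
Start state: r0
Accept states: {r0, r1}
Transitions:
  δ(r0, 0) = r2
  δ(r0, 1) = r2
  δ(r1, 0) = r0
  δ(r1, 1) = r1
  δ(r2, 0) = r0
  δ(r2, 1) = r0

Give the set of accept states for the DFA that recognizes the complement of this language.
Complement accept states = All states \ Original accept states
= {r0, r1, r2} \ {r0, r1}
{r2}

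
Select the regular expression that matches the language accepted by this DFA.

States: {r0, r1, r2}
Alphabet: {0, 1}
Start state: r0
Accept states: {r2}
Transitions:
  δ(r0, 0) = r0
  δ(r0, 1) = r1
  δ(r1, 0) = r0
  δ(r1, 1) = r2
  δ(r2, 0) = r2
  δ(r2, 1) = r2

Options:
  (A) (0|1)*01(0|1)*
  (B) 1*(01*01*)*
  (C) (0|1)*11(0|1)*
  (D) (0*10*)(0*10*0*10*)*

Check each option against the DFA on short strings; one disagreement eliminates an option:
  (A) (0|1)*01(0|1)*: on '01' the DFA goes r0 → r0 → r1 and rejects (r1 ∉ Accept), but the regex matches it → eliminate
  (B) 1*(01*01*)*: on ε the DFA stays in r0 and rejects (r0 ∉ Accept), but the regex matches it → eliminate
  (C) (0|1)*11(0|1)*: agrees with the DFA on every string of length ≤ 6
  (D) (0*10*)(0*10*0*10*)*: on '1' the DFA goes r0 → r1 and rejects (r1 ∉ Accept), but the regex matches it → eliminate
Only (C) is consistent with the DFA.
(C) (0|1)*11(0|1)*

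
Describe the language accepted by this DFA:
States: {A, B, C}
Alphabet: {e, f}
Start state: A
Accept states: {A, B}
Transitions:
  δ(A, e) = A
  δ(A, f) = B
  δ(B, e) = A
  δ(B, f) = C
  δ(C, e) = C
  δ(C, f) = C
Testing a few strings:
  'fff' → reject
  'ffe' → reject
  'f' → accept
  'efff' → reject
State roles: A=last symbol not f (ok); B=last symbol f (ok); C=saw ff (dead)
All strings over {e,f} with no two consecutive f's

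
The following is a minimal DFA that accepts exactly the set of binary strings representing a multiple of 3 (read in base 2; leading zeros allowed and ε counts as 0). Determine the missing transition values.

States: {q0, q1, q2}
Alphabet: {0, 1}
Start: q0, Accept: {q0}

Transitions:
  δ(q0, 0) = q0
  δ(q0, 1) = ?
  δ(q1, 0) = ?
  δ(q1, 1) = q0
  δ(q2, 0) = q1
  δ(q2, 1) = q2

From the language and accept set, identify what each state tracks — q0: value ≡ 0 (mod 3); q1: value ≡ 1 (mod 3); q2: value ≡ 2 (mod 3).
Each missing δ(q, a) is the state matching the new tracked value after reading a.
δ(q0, 1) = q1; δ(q1, 0) = q2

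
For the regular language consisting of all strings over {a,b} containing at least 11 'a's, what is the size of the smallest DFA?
By Myhill–Nerode, count the distinguishable equivalence classes: 12 classes — having seen 0, 1, …, 10, or ≥11 copies of 'a'; any two classes i < j (j ≤ 11) are distinguished by the string a^(11−j), which takes class j to 11 copies (accepted) but leaves class i below 11 (rejected).
12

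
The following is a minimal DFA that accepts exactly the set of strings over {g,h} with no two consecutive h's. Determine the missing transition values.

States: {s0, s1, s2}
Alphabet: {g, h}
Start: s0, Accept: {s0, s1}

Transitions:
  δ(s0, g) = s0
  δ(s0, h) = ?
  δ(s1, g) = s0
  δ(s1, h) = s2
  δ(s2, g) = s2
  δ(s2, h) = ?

From the language and accept set, identify what each state tracks — s0: last symbol not h (ok); s1: last symbol h (ok); s2: saw hh (dead).
Each missing δ(q, a) is the state matching the new tracked value after reading a.
δ(s0, h) = s1; δ(s2, h) = s2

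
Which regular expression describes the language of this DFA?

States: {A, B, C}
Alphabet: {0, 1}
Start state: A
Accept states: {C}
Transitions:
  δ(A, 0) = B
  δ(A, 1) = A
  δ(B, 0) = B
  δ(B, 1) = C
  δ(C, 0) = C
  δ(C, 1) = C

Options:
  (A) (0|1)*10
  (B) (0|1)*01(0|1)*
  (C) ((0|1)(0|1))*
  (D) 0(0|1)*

Check each option against the DFA on short strings; one disagreement eliminates an option:
  (A) (0|1)*10: on '01' the DFA goes A → B → C and accepts (C ∈ Accept), but the regex does not match it → eliminate
  (B) (0|1)*01(0|1)*: agrees with the DFA on every string of length ≤ 6
  (C) ((0|1)(0|1))*: on ε the DFA stays in A and rejects (A ∉ Accept), but the regex matches it → eliminate
  (D) 0(0|1)*: on '0' the DFA goes A → B and rejects (B ∉ Accept), but the regex matches it → eliminate
Only (B) is consistent with the DFA.
(B) (0|1)*01(0|1)*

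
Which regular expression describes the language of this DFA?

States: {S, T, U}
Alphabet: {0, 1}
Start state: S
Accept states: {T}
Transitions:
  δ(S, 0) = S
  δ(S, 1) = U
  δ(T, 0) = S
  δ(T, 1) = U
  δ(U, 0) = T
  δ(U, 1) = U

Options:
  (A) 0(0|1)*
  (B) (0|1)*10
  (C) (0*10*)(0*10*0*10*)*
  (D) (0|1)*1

Check each option against the DFA on short strings; one disagreement eliminates an option:
  (A) 0(0|1)*: on '0' the DFA goes S → S and rejects (S ∉ Accept), but the regex matches it → eliminate
  (B) (0|1)*10: agrees with the DFA on every string of length ≤ 6
  (C) (0*10*)(0*10*0*10*)*: on '1' the DFA goes S → U and rejects (U ∉ Accept), but the regex matches it → eliminate
  (D) (0|1)*1: on '1' the DFA goes S → U and rejects (U ∉ Accept), but the regex matches it → eliminate
Only (B) is consistent with the DFA.
(B) (0|1)*10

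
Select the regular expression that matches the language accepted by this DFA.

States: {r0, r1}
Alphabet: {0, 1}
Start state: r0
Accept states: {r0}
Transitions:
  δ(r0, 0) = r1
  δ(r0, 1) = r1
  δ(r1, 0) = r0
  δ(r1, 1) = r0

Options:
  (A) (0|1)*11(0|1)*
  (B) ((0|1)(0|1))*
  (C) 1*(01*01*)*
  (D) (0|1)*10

Check each option against the DFA on short strings; one disagreement eliminates an option:
  (A) (0|1)*11(0|1)*: on ε the DFA stays in r0 and accepts (r0 ∈ Accept), but the regex does not match it → eliminate
  (B) ((0|1)(0|1))*: agrees with the DFA on every string of length ≤ 6
  (C) 1*(01*01*)*: on '1' the DFA goes r0 → r1 and rejects (r1 ∉ Accept), but the regex matches it → eliminate
  (D) (0|1)*10: on ε the DFA stays in r0 and accepts (r0 ∈ Accept), but the regex does not match it → eliminate
Only (B) is consistent with the DFA.
(B) ((0|1)(0|1))*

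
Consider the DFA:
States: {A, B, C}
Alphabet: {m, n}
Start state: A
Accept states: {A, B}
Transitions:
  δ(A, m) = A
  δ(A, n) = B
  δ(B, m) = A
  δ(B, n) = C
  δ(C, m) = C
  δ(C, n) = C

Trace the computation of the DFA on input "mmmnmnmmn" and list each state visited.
read 'm': A → A
  read 'm': A → A
  read 'm': A → A
  read 'n': A → B
  read 'm': B → A
  read 'n': A → B
  read 'm': B → A
  read 'm': A → A
  read 'n': A → B
A -> A -> A -> A -> B -> A -> B -> A -> A -> B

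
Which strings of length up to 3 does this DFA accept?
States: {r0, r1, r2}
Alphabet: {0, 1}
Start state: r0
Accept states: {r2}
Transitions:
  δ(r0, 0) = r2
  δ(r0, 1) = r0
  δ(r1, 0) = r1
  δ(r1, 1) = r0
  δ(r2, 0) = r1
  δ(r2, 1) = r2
0, 01, 10, 011, 101, 110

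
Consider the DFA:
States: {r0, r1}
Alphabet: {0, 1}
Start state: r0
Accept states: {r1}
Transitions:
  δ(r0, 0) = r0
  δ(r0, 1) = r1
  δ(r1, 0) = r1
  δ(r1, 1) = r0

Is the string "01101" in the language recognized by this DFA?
Processing string "01101":
  r0 --0--> r0
  r0 --1--> r1
  r1 --1--> r0
  r0 --0--> r0
  r0 --1--> r1
Final state: r1
Accept states: {r1}
Yes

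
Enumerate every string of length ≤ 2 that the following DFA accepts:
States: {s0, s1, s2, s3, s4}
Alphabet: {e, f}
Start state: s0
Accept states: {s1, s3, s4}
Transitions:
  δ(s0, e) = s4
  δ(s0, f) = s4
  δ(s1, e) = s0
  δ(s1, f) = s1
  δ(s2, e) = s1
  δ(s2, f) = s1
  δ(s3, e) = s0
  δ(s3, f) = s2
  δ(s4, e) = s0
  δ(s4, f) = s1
e, f, ef, ff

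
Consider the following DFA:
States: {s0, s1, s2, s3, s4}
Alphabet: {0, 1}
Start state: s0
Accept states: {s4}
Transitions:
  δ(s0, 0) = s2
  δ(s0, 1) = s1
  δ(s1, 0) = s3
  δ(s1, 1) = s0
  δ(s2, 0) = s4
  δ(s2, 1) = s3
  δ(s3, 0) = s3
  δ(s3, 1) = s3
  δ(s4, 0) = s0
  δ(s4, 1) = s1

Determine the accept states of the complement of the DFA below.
Complement accept states = All states \ Original accept states
= {s0, s1, s2, s3, s4} \ {s4}
{s0, s1, s2, s3}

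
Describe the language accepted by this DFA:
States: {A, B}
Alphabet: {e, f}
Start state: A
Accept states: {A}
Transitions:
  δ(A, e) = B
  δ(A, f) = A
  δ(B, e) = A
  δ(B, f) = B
Testing a few strings:
  'e' → reject
  'ff' → accept
  'fff' → accept
  'f' → accept
State roles: A=even number of e's so far; B=odd number of e's so far
All strings over {e,f} with an even number of e's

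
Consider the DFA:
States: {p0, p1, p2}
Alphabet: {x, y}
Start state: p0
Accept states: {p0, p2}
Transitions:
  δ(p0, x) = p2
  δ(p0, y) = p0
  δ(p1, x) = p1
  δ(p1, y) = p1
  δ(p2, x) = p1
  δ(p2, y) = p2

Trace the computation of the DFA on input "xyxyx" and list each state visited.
read 'x': p0 → p2
  read 'y': p2 → p2
  read 'x': p2 → p1
  read 'y': p1 → p1
  read 'x': p1 → p1
p0 -> p2 -> p2 -> p1 -> p1 -> p1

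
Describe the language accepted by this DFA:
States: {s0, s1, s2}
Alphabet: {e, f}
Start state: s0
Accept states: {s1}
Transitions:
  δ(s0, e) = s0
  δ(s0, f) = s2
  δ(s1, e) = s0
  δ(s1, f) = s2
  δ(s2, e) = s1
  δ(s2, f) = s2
Testing a few strings:
  'e' → reject
  'ffff' → reject
  'fe' → accept
  'ef' → reject
State roles: s0=no suffix match; s1=suffix is fe; s2=one trailing f
All strings over {e,f} ending with fe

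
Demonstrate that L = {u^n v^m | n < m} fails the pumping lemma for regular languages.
Assume L is regular with pumping length p. Idea: pumping up the u-block makes the u-count reach the v-count.
Choose s = u^p v^(p+1) ∈ L. By the pumping lemma, s = xyz with |xy| ≤ p, |y| > 0, so y = u^k with k ≥ 1. Then xy²z = u^(p+k) v^(p+1). Since p+k ≥ p+1, the number of u's is no longer strictly less than the number of v's, so xy²z ∉ L.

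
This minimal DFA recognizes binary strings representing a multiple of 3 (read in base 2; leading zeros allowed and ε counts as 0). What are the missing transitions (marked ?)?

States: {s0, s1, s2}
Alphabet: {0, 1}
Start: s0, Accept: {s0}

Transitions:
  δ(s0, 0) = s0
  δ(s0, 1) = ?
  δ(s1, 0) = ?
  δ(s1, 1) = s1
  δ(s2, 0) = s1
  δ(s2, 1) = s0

From the language and accept set, identify what each state tracks — s0: value ≡ 0 (mod 3); s1: value ≡ 2 (mod 3); s2: value ≡ 1 (mod 3).
Each missing δ(q, a) is the state matching the new tracked value after reading a.
δ(s0, 1) = s2; δ(s1, 0) = s2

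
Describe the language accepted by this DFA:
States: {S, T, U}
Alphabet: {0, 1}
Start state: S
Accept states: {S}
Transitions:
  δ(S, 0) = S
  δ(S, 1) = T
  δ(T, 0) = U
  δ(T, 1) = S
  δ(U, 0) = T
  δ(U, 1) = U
Testing a few strings:
  '00' → accept
  '11' → accept
  '111' → reject
  '1010' → reject
State roles: S=value ≡ 0 (mod 3); T=value ≡ 1 (mod 3); U=value ≡ 2 (mod 3)
All binary strings representing a multiple of 3 (read in base 2; leading zeros allowed and ε counts as 0)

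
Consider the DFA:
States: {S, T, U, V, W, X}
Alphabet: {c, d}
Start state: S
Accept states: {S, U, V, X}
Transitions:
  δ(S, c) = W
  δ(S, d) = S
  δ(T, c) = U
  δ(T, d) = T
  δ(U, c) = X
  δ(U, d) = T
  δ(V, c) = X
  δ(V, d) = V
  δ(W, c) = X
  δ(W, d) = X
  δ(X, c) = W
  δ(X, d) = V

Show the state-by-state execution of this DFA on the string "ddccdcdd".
read 'd': S → S
  read 'd': S → S
  read 'c': S → W
  read 'c': W → X
  read 'd': X → V
  read 'c': V → X
  read 'd': X → V
  read 'd': V → V
S -> S -> S -> W -> X -> V -> X -> V -> V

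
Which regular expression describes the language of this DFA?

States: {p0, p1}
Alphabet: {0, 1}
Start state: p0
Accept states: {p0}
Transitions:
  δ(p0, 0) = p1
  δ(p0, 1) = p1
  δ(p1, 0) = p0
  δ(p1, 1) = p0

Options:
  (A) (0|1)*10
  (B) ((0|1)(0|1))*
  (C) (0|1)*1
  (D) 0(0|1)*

Check each option against the DFA on short strings; one disagreement eliminates an option:
  (A) (0|1)*10: on ε the DFA stays in p0 and accepts (p0 ∈ Accept), but the regex does not match it → eliminate
  (B) ((0|1)(0|1))*: agrees with the DFA on every string of length ≤ 6
  (C) (0|1)*1: on ε the DFA stays in p0 and accepts (p0 ∈ Accept), but the regex does not match it → eliminate
  (D) 0(0|1)*: on ε the DFA stays in p0 and accepts (p0 ∈ Accept), but the regex does not match it → eliminate
Only (B) is consistent with the DFA.
(B) ((0|1)(0|1))*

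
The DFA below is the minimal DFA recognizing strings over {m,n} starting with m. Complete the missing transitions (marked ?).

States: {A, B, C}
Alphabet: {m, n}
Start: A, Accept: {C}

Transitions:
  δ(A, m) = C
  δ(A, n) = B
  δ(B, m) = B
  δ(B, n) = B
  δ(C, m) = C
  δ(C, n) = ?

From the language and accept set, identify what each state tracks — A: no input read; B: started with n (dead); C: started with m.
Each missing δ(q, a) is the state matching the new tracked value after reading a.
δ(C, n) = C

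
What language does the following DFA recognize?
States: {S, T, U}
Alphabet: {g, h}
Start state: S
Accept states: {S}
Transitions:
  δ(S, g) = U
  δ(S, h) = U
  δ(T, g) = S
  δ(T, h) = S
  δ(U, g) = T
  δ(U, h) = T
Testing a few strings:
  'hgh' → accept
  'ggg' → accept
  'hhg' → accept
  'hgg' → accept
State roles: S=length ≡ 0 (mod 3); T=length ≡ 2 (mod 3); U=length ≡ 1 (mod 3)
All strings over {g,h} whose length is a multiple of 3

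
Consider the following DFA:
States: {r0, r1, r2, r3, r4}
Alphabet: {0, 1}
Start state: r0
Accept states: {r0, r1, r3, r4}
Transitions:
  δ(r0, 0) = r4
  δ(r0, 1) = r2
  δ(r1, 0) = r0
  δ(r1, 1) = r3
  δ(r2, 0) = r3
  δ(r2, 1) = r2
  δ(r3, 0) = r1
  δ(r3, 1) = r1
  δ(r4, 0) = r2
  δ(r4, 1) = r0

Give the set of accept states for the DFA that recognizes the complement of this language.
Complement accept states = All states \ Original accept states
= {r0, r1, r2, r3, r4} \ {r0, r1, r3, r4}
{r2}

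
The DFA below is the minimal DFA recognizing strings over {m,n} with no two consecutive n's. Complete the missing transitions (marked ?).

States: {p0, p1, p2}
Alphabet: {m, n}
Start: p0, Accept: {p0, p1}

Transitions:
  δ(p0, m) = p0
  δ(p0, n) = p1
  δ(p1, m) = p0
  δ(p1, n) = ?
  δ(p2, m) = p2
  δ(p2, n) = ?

From the language and accept set, identify what each state tracks — p0: last symbol not n (ok); p1: last symbol n (ok); p2: saw nn (dead).
Each missing δ(q, a) is the state matching the new tracked value after reading a.
δ(p1, n) = p2; δ(p2, n) = p2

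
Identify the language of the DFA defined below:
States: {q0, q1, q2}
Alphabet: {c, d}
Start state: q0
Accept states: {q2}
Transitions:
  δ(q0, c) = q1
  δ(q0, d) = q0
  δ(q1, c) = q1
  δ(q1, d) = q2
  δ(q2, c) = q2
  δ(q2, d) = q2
Testing a few strings:
  'ccc' → reject
  'ccd' → accept
  'dcc' → reject
  'cdcd' → accept
State roles: q0=no c seen yet; q1=seen a c, waiting for d; q2=substring cd seen
All strings over {c,d} containing the substring cd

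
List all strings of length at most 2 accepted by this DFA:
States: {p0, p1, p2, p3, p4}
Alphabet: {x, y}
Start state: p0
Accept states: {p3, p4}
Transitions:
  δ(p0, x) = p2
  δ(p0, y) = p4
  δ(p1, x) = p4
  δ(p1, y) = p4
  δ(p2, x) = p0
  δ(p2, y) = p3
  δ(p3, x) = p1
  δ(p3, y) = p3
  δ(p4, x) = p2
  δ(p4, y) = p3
y, xy, yy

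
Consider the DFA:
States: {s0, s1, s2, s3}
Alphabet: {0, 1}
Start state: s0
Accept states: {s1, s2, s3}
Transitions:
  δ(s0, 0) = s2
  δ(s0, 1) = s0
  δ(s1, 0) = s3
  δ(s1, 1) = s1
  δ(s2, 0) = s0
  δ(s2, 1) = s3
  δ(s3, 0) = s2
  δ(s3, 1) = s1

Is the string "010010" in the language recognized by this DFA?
Processing string "010010":
  s0 --0--> s2
  s2 --1--> s3
  s3 --0--> s2
  s2 --0--> s0
  s0 --1--> s0
  s0 --0--> s2
Final state: s2
Accept states: {s1, s2, s3}
Yes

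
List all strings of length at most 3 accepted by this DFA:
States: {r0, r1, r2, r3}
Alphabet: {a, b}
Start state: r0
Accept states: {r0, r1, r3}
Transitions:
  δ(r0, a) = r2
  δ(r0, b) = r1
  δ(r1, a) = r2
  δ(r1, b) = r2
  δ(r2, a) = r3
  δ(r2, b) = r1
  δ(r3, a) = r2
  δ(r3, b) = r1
ε, b, aa, ab, aab, baa, bab, bba, bbb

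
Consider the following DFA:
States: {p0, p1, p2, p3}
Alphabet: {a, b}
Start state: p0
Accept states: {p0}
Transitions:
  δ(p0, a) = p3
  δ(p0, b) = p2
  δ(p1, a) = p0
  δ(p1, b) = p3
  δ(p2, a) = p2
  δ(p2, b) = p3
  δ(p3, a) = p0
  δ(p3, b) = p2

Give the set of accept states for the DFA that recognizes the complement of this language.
Complement accept states = All states \ Original accept states
= {p0, p1, p2, p3} \ {p0}
{p1, p2, p3}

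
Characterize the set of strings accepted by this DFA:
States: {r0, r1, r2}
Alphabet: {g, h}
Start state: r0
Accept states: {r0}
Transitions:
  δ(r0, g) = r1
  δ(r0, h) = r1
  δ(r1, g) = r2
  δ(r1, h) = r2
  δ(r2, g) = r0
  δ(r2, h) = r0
Testing a few strings:
  'g' → reject
  'hhgg' → reject
  'h' → reject
  'ghhh' → reject
State roles: r0=length ≡ 0 (mod 3); r1=length ≡ 1 (mod 3); r2=length ≡ 2 (mod 3)
All strings over {g,h} whose length is a multiple of 3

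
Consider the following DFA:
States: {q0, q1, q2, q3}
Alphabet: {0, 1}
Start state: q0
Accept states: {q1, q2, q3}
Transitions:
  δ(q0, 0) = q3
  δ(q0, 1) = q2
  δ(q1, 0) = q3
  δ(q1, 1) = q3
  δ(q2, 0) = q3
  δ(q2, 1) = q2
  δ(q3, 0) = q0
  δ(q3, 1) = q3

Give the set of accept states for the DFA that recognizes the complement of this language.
Complement accept states = All states \ Original accept states
= {q0, q1, q2, q3} \ {q1, q2, q3}
{q0}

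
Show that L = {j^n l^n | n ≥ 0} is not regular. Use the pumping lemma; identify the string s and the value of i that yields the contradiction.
Assume L is regular with pumping length p. Idea: pumping the j-block changes the count balance.
Choose s = j^p l^p (length 2p ≥ p). By the pumping lemma, s = xyz with |xy| ≤ p, |y| > 0. So y = j^k for some k > 0 (since xy is entirely within the j's). Pumping gives xy²z = j^(p+k) l^p, which is not in L since p+k ≠ p.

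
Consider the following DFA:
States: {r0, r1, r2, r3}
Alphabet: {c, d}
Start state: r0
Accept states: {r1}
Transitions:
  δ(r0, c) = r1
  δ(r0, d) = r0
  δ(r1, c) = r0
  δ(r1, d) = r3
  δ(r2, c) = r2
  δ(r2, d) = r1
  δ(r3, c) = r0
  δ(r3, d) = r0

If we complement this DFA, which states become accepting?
Complement accept states = All states \ Original accept states
= {r0, r1, r2, r3} \ {r1}
{r0, r2, r3}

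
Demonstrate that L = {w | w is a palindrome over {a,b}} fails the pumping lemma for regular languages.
Assume L is regular with pumping length p. Idea: pumping the leading a-block breaks the symmetry.
Choose s = a^p b a^p (a palindrome of length 2p+1 ≥ p). By the pumping lemma, s = xyz with |xy| ≤ p, |y| > 0, so y = a^k with k > 0 (xy lies entirely in the first a^p). Then xy²z = a^(p+k) b a^p, which is not a palindrome since p+k ≠ p.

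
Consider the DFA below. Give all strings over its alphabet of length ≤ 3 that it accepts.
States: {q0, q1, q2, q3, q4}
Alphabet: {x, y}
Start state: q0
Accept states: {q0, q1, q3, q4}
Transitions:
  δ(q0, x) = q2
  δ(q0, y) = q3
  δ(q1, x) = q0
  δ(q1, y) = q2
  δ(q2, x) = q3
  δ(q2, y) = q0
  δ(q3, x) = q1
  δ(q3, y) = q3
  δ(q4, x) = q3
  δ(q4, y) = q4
ε, y, xx, xy, yx, yy, xxx, xxy, xyy, yxx, yyx, yyy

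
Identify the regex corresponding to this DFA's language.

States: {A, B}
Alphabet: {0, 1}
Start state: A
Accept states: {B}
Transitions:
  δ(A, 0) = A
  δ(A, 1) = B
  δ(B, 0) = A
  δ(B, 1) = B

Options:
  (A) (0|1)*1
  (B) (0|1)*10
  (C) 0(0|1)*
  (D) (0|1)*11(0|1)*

Check each option against the DFA on short strings; one disagreement eliminates an option:
  (A) (0|1)*1: agrees with the DFA on every string of length ≤ 6
  (B) (0|1)*10: on '1' the DFA goes A → B and accepts (B ∈ Accept), but the regex does not match it → eliminate
  (C) 0(0|1)*: on '0' the DFA goes A → A and rejects (A ∉ Accept), but the regex matches it → eliminate
  (D) (0|1)*11(0|1)*: on '1' the DFA goes A → B and accepts (B ∈ Accept), but the regex does not match it → eliminate
Only (A) is consistent with the DFA.
(A) (0|1)*1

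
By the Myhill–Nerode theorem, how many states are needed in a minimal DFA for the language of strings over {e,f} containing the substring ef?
By Myhill–Nerode, count the distinguishable equivalence classes: three classes — no e yet / e seen but no ef / ef seen.
3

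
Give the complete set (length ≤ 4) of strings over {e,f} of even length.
ε, ee, ef, fe, ff, eeee, eeef, eefe, eeff, efee, efef, effe, efff, feee, feef, fefe, feff, ffee, ffef, fffe, ffff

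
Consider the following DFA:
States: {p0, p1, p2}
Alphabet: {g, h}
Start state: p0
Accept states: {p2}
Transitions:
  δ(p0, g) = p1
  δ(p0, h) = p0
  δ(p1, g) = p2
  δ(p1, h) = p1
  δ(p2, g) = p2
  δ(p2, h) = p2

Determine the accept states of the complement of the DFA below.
Complement accept states = All states \ Original accept states
= {p0, p1, p2} \ {p2}
{p0, p1}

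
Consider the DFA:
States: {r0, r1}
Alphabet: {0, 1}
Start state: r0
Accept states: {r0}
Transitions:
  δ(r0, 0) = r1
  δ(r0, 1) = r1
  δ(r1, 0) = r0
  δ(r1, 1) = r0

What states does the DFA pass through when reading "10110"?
read '1': r0 → r1
  read '0': r1 → r0
  read '1': r0 → r1
  read '1': r1 → r0
  read '0': r0 → r1
r0 -> r1 -> r0 -> r1 -> r0 -> r1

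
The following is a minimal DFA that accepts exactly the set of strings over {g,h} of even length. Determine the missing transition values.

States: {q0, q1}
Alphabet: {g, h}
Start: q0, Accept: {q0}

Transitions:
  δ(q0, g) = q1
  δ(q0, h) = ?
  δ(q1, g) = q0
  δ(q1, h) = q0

From the language and accept set, identify what each state tracks — q0: even length so far; q1: odd length so far.
Each missing δ(q, a) is the state matching the new tracked value after reading a.
δ(q0, h) = q1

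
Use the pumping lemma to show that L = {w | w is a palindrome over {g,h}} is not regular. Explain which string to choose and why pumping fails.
Assume L is regular with pumping length p. Idea: pumping the leading g-block breaks the symmetry.
Choose s = g^p h g^p (a palindrome of length 2p+1 ≥ p). By the pumping lemma, s = xyz with |xy| ≤ p, |y| > 0, so y = g^k with k > 0 (xy lies entirely in the first g^p). Then xy²z = g^(p+k) h g^p, which is not a palindrome since p+k ≠ p.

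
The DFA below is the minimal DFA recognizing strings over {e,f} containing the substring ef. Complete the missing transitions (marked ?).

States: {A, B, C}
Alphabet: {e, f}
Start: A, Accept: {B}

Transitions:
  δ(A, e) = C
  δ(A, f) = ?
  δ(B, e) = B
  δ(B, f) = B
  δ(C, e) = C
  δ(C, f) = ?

From the language and accept set, identify what each state tracks — A: no e seen yet; B: substring ef seen; C: seen a e, waiting for f.
Each missing δ(q, a) is the state matching the new tracked value after reading a.
δ(A, f) = A; δ(C, f) = B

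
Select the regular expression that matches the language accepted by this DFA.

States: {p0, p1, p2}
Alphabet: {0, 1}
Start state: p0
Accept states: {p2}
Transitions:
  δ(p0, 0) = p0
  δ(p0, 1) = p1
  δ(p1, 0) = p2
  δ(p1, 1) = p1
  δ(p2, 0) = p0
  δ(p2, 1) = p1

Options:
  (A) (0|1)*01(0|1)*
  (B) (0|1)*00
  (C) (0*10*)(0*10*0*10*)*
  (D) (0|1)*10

Check each option against the DFA on short strings; one disagreement eliminates an option:
  (A) (0|1)*01(0|1)*: on '01' the DFA goes p0 → p0 → p1 and rejects (p1 ∉ Accept), but the regex matches it → eliminate
  (B) (0|1)*00: on '00' the DFA goes p0 → p0 → p0 and rejects (p0 ∉ Accept), but the regex matches it → eliminate
  (C) (0*10*)(0*10*0*10*)*: on '1' the DFA goes p0 → p1 and rejects (p1 ∉ Accept), but the regex matches it → eliminate
  (D) (0|1)*10: agrees with the DFA on every string of length ≤ 6
Only (D) is consistent with the DFA.
(D) (0|1)*10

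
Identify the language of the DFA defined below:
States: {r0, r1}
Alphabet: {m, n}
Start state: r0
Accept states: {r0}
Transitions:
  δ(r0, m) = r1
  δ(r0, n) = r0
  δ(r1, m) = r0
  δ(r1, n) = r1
Testing a few strings:
  'nn' → accept
  'n' → accept
  'm' → reject
  'mn' → reject
State roles: r0=even number of m's so far; r1=odd number of m's so far
All strings over {m,n} with an even number of m's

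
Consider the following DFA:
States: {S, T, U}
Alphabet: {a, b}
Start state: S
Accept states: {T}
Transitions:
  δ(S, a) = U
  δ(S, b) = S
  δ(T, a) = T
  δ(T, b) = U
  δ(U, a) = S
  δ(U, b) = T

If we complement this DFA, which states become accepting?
Complement accept states = All states \ Original accept states
= {S, T, U} \ {T}
{S, U}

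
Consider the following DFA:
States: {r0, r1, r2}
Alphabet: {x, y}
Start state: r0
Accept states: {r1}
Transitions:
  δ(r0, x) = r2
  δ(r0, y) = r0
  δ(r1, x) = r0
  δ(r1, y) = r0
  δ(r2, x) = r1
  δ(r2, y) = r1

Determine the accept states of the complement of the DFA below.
Complement accept states = All states \ Original accept states
= {r0, r1, r2} \ {r1}
{r0, r2}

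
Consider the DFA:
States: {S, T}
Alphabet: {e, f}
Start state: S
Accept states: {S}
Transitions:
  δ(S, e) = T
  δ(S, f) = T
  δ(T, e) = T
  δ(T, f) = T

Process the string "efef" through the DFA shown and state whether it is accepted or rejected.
Processing string "efef":
  S --e--> T
  T --f--> T
  T --e--> T
  T --f--> T
Final state: T
Accept states: {S}
No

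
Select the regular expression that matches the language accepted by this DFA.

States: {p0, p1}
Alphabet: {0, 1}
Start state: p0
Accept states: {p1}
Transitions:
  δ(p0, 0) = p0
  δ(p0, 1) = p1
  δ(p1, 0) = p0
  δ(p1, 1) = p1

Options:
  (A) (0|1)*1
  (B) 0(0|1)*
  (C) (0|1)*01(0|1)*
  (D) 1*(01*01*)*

Check each option against the DFA on short strings; one disagreement eliminates an option:
  (A) (0|1)*1: agrees with the DFA on every string of length ≤ 6
  (B) 0(0|1)*: on '0' the DFA goes p0 → p0 and rejects (p0 ∉ Accept), but the regex matches it → eliminate
  (C) (0|1)*01(0|1)*: on '1' the DFA goes p0 → p1 and accepts (p1 ∈ Accept), but the regex does not match it → eliminate
  (D) 1*(01*01*)*: on ε the DFA stays in p0 and rejects (p0 ∉ Accept), but the regex matches it → eliminate
Only (A) is consistent with the DFA.
(A) (0|1)*1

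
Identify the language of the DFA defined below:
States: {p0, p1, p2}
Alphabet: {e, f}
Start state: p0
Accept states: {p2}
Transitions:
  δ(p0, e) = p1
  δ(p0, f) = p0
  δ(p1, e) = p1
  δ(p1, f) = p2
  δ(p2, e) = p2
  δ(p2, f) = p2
Testing a few strings:
  'feff' → accept
  'ffee' → reject
  'eef' → accept
  'fef' → accept
State roles: p0=no e seen yet; p1=seen a e, waiting for f; p2=substring ef seen
All strings over {e,f} containing the substring ef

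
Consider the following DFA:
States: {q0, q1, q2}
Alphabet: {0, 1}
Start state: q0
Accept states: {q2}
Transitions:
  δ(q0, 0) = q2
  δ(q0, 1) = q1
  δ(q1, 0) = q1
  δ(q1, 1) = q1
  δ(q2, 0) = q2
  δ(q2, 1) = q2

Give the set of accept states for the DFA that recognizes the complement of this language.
Complement accept states = All states \ Original accept states
= {q0, q1, q2} \ {q2}
{q0, q1}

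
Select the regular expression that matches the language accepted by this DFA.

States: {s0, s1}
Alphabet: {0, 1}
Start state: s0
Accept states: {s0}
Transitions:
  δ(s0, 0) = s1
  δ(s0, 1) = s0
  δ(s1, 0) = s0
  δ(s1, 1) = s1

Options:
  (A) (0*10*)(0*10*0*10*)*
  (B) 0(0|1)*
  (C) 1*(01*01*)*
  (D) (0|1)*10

Check each option against the DFA on short strings; one disagreement eliminates an option:
  (A) (0*10*)(0*10*0*10*)*: on ε the DFA stays in s0 and accepts (s0 ∈ Accept), but the regex does not match it → eliminate
  (B) 0(0|1)*: on ε the DFA stays in s0 and accepts (s0 ∈ Accept), but the regex does not match it → eliminate
  (C) 1*(01*01*)*: agrees with the DFA on every string of length ≤ 6
  (D) (0|1)*10: on ε the DFA stays in s0 and accepts (s0 ∈ Accept), but the regex does not match it → eliminate
Only (C) is consistent with the DFA.
(C) 1*(01*01*)*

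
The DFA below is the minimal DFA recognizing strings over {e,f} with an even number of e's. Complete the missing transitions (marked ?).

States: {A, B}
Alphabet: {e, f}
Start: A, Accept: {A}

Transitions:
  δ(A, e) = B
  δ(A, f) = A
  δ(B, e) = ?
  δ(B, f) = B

From the language and accept set, identify what each state tracks — A: even number of e's so far; B: odd number of e's so far.
Each missing δ(q, a) is the state matching the new tracked value after reading a.
δ(B, e) = A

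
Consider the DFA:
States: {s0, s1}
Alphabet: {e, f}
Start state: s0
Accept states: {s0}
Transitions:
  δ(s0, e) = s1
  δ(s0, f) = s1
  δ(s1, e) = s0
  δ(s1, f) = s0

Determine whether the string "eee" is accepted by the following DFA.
Processing string "eee":
  s0 --e--> s1
  s1 --e--> s0
  s0 --e--> s1
Final state: s1
Accept states: {s0}
No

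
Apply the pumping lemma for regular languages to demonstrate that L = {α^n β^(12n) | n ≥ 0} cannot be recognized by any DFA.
Assume L is regular with pumping length p. Idea: pumping the α-block breaks the 1:12 ratio.
Choose s = α^p β^(12p) (length 13p ≥ p). By the pumping lemma, s = xyz with |xy| ≤ p, |y| > 0, so y = α^k with k ≥ 1. Then xy²z = α^(p+k) β^(12p). For this to be in L we would need 12p = 12(p+k), i.e. 12k = 0, contradicting k ≥ 1. So xy²z ∉ L.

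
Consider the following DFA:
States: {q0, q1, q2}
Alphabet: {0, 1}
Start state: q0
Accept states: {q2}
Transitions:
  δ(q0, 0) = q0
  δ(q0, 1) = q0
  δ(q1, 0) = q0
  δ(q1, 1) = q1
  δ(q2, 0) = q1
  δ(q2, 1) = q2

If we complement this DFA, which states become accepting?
Complement accept states = All states \ Original accept states
= {q0, q1, q2} \ {q2}
{q0, q1}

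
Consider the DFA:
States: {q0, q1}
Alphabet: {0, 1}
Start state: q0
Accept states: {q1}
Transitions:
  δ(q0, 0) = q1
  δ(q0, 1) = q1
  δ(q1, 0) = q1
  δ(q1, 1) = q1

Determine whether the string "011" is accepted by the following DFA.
Processing string "011":
  q0 --0--> q1
  q1 --1--> q1
  q1 --1--> q1
Final state: q1
Accept states: {q1}
Yes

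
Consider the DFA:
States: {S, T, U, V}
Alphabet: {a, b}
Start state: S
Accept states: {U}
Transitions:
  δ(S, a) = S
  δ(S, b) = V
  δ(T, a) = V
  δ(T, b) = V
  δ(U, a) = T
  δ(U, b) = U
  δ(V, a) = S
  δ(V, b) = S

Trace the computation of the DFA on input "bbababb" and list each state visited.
read 'b': S → V
  read 'b': V → S
  read 'a': S → S
  read 'b': S → V
  read 'a': V → S
  read 'b': S → V
  read 'b': V → S
S -> V -> S -> S -> V -> S -> V -> S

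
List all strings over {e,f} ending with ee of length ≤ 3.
ee, eee, fee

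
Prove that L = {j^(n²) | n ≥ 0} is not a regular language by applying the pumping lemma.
Assume L is regular with pumping length p. Idea: pumping adds a fixed amount, but gaps between consecutive squares grow.
Choose s = j^(p²) (length p² ≥ p). By the pumping lemma, s = xyz with |xy| ≤ p, |y| > 0, so |y| = k with 1 ≤ k ≤ p. Then |xy²z| = p²+k. Since p² < p²+k ≤ p²+p < (p+1)², the length p²+k lies strictly between consecutive squares, so it is not a perfect square and xy²z ∉ L.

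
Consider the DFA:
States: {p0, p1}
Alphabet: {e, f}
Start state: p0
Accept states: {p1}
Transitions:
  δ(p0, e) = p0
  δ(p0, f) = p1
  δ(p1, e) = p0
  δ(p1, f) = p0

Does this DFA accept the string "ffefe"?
Processing string "ffefe":
  p0 --f--> p1
  p1 --f--> p0
  p0 --e--> p0
  p0 --f--> p1
  p1 --e--> p0
Final state: p0
Accept states: {p1}
No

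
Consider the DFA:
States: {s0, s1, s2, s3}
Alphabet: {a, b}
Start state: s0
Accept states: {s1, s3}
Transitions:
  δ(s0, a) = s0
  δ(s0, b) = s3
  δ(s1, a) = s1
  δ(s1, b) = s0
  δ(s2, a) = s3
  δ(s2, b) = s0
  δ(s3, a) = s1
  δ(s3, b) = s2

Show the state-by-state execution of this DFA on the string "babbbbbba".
read 'b': s0 → s3
  read 'a': s3 → s1
  read 'b': s1 → s0
  read 'b': s0 → s3
  read 'b': s3 → s2
  read 'b': s2 → s0
  read 'b': s0 → s3
  read 'b': s3 → s2
  read 'a': s2 → s3
s0 -> s3 -> s1 -> s0 -> s3 -> s2 -> s0 -> s3 -> s2 -> s3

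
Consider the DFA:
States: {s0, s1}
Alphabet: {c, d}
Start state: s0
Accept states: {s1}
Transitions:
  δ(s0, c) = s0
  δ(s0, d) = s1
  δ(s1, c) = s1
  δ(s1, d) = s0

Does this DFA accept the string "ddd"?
Processing string "ddd":
  s0 --d--> s1
  s1 --d--> s0
  s0 --d--> s1
Final state: s1
Accept states: {s1}
Yes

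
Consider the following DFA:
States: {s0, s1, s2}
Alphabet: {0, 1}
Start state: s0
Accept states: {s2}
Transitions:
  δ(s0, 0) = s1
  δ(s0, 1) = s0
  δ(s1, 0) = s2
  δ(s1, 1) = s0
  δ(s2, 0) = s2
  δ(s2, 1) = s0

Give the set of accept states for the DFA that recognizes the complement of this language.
Complement accept states = All states \ Original accept states
= {s0, s1, s2} \ {s2}
{s0, s1}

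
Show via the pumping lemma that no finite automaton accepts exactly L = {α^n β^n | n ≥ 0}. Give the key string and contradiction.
Assume L is regular with pumping length p. Idea: pumping the α-block changes the count balance.
Choose s = α^p β^p (length 2p ≥ p). By the pumping lemma, s = xyz with |xy| ≤ p, |y| > 0. So y = α^k for some k > 0 (since xy is entirely within the α's). Pumping gives xy²z = α^(p+k) β^p, which is not in L since p+k ≠ p.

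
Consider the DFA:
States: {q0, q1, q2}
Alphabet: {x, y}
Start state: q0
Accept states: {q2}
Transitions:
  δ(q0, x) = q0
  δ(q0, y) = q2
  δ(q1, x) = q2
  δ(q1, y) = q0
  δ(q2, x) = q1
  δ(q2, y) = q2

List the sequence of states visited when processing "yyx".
read 'y': q0 → q2
  read 'y': q2 → q2
  read 'x': q2 → q1
q0 -> q2 -> q2 -> q1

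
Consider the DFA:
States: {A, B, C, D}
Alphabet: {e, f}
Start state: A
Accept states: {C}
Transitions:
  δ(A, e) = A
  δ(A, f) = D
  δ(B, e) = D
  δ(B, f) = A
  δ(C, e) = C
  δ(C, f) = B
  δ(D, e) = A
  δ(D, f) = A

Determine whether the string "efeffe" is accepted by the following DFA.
Processing string "efeffe":
  A --e--> A
  A --f--> D
  D --e--> A
  A --f--> D
  D --f--> A
  A --e--> A
Final state: A
Accept states: {C}
No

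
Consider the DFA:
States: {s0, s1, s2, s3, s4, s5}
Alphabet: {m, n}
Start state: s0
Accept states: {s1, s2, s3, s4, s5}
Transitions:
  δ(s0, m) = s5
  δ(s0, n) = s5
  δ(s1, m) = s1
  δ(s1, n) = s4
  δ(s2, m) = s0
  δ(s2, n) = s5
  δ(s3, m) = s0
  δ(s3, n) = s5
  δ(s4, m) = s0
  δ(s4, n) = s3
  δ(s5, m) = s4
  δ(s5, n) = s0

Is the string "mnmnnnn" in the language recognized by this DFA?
Processing string "mnmnnnn":
  s0 --m--> s5
  s5 --n--> s0
  s0 --m--> s5
  s5 --n--> s0
  s0 --n--> s5
  s5 --n--> s0
  s0 --n--> s5
Final state: s5
Accept states: {s1, s2, s3, s4, s5}
Yes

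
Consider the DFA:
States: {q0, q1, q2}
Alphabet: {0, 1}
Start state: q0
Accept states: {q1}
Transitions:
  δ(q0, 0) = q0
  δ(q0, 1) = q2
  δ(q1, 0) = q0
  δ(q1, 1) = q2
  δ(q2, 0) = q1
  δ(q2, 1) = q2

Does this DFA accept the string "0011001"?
Processing string "0011001":
  q0 --0--> q0
  q0 --0--> q0
  q0 --1--> q2
  q2 --1--> q2
  q2 --0--> q1
  q1 --0--> q0
  q0 --1--> q2
Final state: q2
Accept states: {q1}
No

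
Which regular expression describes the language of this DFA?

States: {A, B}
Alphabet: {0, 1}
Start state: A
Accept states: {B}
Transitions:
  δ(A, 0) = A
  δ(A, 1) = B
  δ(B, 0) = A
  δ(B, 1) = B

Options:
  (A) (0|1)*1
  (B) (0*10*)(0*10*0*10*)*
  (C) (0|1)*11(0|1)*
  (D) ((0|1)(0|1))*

Check each option against the DFA on short strings; one disagreement eliminates an option:
  (A) (0|1)*1: agrees with the DFA on every string of length ≤ 6
  (B) (0*10*)(0*10*0*10*)*: on '10' the DFA goes A → B → A and rejects (A ∉ Accept), but the regex matches it → eliminate
  (C) (0|1)*11(0|1)*: on '1' the DFA goes A → B and accepts (B ∈ Accept), but the regex does not match it → eliminate
  (D) ((0|1)(0|1))*: on ε the DFA stays in A and rejects (A ∉ Accept), but the regex matches it → eliminate
Only (A) is consistent with the DFA.
(A) (0|1)*1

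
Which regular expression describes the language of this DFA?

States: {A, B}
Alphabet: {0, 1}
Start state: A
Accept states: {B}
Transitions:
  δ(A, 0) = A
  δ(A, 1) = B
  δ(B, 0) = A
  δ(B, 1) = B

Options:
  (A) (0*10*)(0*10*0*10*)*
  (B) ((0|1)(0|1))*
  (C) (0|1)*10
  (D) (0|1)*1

Check each option against the DFA on short strings; one disagreement eliminates an option:
  (A) (0*10*)(0*10*0*10*)*: on '10' the DFA goes A → B → A and rejects (A ∉ Accept), but the regex matches it → eliminate
  (B) ((0|1)(0|1))*: on ε the DFA stays in A and rejects (A ∉ Accept), but the regex matches it → eliminate
  (C) (0|1)*10: on '1' the DFA goes A → B and accepts (B ∈ Accept), but the regex does not match it → eliminate
  (D) (0|1)*1: agrees with the DFA on every string of length ≤ 6
Only (D) is consistent with the DFA.
(D) (0|1)*1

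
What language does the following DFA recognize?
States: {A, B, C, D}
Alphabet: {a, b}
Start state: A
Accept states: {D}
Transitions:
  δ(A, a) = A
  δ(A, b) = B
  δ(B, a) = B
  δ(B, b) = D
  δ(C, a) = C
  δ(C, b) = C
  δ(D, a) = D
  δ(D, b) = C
Testing a few strings:
  'aaa' → reject
  'bb' → accept
  'bab' → accept
  'a' → reject
State roles: A=zero b's; B=one b; C=≥ three b's (dead); D=two b's
All strings over {a,b} containing exactly two b's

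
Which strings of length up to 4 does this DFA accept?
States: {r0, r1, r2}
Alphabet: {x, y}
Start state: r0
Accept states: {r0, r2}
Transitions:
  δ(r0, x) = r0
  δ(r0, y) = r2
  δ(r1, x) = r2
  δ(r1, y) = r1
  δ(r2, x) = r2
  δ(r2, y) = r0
ε, x, y, xx, xy, yx, yy, xxx, xxy, xyx, xyy, yxx, yxy, yyx, yyy, xxxx, xxxy, xxyx, xxyy, xyxx, xyxy, xyyx, xyyy, yxxx, yxxy, yxyx, yxyy, yyxx, yyxy, yyyx, yyyy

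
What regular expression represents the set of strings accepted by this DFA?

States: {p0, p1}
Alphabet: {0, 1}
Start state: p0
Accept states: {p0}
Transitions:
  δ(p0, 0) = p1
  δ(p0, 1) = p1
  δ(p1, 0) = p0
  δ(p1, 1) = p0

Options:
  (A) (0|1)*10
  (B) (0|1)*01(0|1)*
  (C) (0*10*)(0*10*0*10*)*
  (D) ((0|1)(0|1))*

Check each option against the DFA on short strings; one disagreement eliminates an option:
  (A) (0|1)*10: on ε the DFA stays in p0 and accepts (p0 ∈ Accept), but the regex does not match it → eliminate
  (B) (0|1)*01(0|1)*: on ε the DFA stays in p0 and accepts (p0 ∈ Accept), but the regex does not match it → eliminate
  (C) (0*10*)(0*10*0*10*)*: on ε the DFA stays in p0 and accepts (p0 ∈ Accept), but the regex does not match it → eliminate
  (D) ((0|1)(0|1))*: agrees with the DFA on every string of length ≤ 6
Only (D) is consistent with the DFA.
(D) ((0|1)(0|1))*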